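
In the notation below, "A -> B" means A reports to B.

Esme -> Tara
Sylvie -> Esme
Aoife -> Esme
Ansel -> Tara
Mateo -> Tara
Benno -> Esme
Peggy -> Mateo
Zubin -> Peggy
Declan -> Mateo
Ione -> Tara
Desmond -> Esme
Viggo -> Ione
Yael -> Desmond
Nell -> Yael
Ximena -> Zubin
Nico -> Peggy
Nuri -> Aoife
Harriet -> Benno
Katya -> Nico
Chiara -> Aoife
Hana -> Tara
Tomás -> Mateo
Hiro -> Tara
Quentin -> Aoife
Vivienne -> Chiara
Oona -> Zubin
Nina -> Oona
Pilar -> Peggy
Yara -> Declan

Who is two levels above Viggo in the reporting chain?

Viggo reports to Ione, and Ione reports to Tara. So Viggo's skip-level manager is Tara.

Tara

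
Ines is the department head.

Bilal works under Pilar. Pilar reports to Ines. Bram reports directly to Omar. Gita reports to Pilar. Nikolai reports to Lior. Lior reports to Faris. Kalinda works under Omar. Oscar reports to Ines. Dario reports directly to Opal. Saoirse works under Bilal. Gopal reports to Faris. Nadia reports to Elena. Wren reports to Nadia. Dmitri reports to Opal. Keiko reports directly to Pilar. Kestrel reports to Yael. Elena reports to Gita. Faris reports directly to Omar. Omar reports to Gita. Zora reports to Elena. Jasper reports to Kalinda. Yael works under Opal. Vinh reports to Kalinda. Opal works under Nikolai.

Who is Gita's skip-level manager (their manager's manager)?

Ines

Gita reports to Pilar, and Pilar reports to Ines. So Gita's skip-level manager is Ines.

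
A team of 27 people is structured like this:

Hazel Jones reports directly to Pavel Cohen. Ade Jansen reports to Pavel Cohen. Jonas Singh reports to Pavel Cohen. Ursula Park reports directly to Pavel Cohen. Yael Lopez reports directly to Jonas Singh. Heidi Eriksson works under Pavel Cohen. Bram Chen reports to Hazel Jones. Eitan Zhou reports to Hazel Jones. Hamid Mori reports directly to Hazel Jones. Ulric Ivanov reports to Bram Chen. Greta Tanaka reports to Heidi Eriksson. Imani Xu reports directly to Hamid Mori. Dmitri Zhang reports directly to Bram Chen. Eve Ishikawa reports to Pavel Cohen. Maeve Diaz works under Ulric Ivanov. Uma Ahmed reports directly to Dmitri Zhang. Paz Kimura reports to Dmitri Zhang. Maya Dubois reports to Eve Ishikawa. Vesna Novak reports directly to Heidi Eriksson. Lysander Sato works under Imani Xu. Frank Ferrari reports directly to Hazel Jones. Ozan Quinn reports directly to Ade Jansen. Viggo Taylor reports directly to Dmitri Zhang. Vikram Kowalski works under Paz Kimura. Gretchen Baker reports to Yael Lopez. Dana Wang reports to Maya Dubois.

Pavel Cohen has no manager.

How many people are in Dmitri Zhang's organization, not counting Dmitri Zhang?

4

Dmitri Zhang directly manages Uma Ahmed, Paz Kimura, Viggo Taylor. Uma Ahmed has no reports. Under Paz Kimura: Vikram Kowalski (1). Viggo Taylor has no reports. So Dmitri Zhang's organization is 3 direct reports plus everyone under them: 1 + 2 + 1 = 4.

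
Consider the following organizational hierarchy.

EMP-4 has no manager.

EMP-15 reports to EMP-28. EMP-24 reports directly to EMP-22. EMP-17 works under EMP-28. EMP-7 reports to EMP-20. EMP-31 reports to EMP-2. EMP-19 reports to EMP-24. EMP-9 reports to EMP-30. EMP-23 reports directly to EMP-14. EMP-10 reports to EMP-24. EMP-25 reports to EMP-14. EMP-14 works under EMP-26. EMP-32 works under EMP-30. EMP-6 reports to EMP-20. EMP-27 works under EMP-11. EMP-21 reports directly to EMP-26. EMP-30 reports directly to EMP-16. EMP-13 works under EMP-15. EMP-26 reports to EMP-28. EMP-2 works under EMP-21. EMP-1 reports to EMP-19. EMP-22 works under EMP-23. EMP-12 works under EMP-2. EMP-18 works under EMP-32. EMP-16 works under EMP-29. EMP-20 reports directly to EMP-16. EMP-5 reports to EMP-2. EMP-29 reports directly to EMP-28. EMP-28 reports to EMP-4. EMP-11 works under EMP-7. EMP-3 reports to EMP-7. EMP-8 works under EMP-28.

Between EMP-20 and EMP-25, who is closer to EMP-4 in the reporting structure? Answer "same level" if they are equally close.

Both EMP-20 and EMP-25 are 4 levels below EMP-4.

same level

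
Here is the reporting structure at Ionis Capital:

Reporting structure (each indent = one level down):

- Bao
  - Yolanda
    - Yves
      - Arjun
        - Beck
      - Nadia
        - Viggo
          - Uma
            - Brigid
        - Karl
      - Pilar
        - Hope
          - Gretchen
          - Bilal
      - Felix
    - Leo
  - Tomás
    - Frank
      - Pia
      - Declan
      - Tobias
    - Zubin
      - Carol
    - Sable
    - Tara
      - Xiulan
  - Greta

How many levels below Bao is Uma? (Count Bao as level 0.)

Chain from Uma up to Bao: Uma → Viggo → Nadia → Yves → Yolanda → Bao. That is 5 steps up, so Uma is 5 levels below Bao.

5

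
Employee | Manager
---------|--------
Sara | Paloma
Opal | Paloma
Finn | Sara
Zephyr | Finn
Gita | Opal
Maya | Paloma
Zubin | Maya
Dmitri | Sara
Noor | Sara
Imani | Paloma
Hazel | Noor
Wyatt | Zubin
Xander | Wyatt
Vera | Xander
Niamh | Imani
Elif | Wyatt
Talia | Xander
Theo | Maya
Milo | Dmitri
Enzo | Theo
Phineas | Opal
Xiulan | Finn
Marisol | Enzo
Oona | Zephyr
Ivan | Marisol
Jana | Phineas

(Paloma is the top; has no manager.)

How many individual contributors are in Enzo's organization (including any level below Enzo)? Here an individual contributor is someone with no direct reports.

1

The only person in Enzo's organization with no one reporting to them is Ivan. That is 1.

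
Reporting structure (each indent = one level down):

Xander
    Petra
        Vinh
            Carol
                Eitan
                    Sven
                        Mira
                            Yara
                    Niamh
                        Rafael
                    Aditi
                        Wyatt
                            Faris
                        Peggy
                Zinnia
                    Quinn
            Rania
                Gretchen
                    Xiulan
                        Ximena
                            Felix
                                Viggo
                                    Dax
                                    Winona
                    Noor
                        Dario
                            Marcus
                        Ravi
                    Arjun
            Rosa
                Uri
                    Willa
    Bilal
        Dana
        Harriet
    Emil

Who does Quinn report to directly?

Quinn reports directly to Zinnia.

Zinnia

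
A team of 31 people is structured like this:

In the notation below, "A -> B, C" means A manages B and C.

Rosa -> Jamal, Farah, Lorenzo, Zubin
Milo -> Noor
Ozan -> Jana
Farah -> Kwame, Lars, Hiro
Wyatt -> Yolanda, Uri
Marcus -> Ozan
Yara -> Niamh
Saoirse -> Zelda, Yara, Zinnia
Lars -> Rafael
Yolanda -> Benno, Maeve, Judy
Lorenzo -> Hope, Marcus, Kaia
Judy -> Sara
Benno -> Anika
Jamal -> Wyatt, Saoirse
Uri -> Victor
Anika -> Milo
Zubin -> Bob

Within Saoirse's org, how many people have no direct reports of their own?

3

The people in Saoirse's organization with no one reporting to them are Zinnia, Niamh, Zelda. That is 3.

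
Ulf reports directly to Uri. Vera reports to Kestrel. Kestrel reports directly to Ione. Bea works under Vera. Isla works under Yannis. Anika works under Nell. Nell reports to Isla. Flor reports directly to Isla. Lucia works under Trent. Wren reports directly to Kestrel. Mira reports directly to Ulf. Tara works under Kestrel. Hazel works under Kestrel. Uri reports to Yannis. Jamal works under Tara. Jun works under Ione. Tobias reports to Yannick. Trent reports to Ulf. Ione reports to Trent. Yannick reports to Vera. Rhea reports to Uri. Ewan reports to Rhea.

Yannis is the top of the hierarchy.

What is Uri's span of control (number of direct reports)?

Uri directly manages Ulf, Rhea. That is 2 direct reports.

2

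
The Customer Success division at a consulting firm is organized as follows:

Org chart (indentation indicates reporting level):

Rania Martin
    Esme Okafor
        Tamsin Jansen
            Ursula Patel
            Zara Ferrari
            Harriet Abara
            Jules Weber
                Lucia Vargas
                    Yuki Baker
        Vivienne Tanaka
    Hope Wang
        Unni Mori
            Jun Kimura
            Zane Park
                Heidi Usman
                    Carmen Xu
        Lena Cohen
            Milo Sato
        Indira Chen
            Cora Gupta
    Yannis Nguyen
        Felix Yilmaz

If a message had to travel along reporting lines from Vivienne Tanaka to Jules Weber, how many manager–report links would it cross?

Vivienne Tanaka is 1 level below Esme Okafor, and Jules Weber is 2 levels below Esme Okafor (their lowest common manager). The shortest path runs up from Vivienne Tanaka to Esme Okafor and back down to Jules Weber: 1 + 2 = 3 links.

3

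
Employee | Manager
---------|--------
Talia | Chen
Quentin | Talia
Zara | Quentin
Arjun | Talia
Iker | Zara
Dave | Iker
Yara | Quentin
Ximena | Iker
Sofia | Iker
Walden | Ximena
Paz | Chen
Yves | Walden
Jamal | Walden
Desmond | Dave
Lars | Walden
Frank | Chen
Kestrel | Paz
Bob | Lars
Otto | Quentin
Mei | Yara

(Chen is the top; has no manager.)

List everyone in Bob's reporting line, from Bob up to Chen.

Bob reports to Lars. Lars reports to Walden. Walden reports to Ximena. Ximena reports to Iker. Iker reports to Zara. Zara reports to Quentin. Quentin reports to Talia. Talia reports to Chen. Chen is at the top.

Bob -> Lars -> Walden -> Ximena -> Iker -> Zara -> Quentin -> Talia -> Chen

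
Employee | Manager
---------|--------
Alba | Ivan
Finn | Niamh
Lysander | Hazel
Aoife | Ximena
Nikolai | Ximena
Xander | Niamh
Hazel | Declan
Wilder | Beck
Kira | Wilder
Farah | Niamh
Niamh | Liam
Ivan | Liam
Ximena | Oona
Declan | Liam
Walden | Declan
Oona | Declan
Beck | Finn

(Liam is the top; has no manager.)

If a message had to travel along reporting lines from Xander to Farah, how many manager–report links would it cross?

2

Xander is 1 level below Niamh, and Farah is 1 level below Niamh (their lowest common manager). The shortest path runs up from Xander to Niamh and back down to Farah: 1 + 1 = 2 links.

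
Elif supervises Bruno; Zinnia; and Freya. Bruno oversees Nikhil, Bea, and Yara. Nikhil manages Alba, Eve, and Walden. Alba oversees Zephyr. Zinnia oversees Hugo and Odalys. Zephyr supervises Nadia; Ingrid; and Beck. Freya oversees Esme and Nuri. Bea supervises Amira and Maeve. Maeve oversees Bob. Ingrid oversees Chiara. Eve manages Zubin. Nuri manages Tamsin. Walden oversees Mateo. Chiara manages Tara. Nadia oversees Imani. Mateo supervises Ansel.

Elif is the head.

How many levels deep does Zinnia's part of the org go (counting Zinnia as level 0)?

The longest chain under Zinnia runs Zinnia → Odalys, which is 1 level below Zinnia.

1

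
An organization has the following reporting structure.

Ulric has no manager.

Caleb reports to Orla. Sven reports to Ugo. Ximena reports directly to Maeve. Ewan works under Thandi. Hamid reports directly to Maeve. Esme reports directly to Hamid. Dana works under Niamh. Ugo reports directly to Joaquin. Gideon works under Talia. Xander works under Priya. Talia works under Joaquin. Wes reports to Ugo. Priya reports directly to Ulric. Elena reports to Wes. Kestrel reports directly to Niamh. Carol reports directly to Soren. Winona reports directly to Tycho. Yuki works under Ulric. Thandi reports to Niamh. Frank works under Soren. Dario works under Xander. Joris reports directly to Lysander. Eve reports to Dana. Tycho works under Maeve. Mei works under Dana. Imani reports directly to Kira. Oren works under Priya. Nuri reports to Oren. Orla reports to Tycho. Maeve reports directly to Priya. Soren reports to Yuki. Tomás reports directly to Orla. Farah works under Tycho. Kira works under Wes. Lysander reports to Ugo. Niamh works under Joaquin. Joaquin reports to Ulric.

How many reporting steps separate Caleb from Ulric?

Chain from Caleb up to Ulric: Caleb → Orla → Tycho → Maeve → Priya → Ulric. That is 5 steps up, so Caleb is 5 levels below Ulric.

5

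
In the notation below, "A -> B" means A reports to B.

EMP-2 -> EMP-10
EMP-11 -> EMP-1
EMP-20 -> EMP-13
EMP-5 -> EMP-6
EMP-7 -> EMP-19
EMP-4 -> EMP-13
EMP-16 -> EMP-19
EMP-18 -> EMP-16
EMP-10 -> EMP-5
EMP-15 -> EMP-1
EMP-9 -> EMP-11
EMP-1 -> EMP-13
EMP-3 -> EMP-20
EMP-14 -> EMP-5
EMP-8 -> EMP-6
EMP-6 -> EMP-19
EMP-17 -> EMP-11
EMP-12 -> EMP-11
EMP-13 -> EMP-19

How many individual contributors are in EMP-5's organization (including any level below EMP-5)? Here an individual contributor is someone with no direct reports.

2

The people in EMP-5's organization with no one reporting to them are EMP-2, EMP-14. That is 2.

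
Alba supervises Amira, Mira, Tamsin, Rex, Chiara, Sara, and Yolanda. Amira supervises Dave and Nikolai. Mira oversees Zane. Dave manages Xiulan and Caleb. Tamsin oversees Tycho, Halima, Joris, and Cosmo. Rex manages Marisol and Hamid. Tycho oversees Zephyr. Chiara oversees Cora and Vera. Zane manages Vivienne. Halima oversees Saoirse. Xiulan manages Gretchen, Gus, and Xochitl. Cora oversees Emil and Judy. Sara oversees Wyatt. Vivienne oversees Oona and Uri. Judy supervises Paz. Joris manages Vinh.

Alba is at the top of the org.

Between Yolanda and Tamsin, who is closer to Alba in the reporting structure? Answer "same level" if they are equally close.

same level

Both Yolanda and Tamsin are 1 level below Alba.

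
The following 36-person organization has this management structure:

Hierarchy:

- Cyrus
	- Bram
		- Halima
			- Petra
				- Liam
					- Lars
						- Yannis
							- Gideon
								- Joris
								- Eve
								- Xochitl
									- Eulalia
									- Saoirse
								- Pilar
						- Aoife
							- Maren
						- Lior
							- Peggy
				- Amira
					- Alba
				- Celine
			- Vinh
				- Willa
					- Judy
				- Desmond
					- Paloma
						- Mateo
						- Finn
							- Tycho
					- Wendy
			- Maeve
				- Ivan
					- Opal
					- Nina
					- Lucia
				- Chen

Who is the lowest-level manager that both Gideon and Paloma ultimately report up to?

Halima

Gideon's chain of managers is Yannis, Lars, Liam, Petra, Halima, Bram, Cyrus. Paloma's chain of managers is Desmond, Vinh, Halima, Bram, Cyrus. The first manager that appears in both chains is Halima.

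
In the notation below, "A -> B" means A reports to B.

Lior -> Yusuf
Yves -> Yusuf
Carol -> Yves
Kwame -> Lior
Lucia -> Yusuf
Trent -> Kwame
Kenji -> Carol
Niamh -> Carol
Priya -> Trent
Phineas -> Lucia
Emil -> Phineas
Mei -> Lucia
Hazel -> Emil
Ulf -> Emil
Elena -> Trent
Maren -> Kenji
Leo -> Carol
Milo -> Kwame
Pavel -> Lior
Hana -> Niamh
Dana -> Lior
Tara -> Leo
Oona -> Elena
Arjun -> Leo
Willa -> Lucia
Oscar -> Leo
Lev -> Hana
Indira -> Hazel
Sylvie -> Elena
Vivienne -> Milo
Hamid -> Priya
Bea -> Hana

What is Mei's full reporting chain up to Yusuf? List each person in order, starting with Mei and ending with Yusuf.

Mei -> Lucia -> Yusuf

Mei reports to Lucia. Lucia reports to Yusuf. Yusuf is at the top.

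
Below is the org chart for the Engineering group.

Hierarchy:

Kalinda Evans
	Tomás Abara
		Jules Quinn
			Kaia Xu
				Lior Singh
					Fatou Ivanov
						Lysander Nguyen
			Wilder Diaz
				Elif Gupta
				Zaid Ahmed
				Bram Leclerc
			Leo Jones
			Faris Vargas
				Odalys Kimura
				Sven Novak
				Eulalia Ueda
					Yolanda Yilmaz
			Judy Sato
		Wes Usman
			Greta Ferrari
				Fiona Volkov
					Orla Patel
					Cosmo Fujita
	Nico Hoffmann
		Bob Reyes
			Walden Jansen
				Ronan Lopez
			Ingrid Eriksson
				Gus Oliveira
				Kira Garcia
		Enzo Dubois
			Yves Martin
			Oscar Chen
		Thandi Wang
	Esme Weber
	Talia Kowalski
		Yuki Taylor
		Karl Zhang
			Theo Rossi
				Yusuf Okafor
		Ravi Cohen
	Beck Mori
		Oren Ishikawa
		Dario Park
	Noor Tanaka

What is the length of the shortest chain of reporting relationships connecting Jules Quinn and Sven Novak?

2

Sven Novak is in Jules Quinn's organization: the chain from Sven Novak up to Jules Quinn is Sven Novak → Faris Vargas → Jules Quinn, which is 2 links.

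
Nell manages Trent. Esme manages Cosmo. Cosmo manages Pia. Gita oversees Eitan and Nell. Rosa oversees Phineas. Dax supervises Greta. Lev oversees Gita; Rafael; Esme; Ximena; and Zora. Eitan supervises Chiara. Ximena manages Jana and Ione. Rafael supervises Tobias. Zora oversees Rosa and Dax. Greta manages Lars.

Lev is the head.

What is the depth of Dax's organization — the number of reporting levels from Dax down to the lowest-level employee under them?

2

The longest chain under Dax runs Dax → Greta → Lars, which is 2 levels below Dax.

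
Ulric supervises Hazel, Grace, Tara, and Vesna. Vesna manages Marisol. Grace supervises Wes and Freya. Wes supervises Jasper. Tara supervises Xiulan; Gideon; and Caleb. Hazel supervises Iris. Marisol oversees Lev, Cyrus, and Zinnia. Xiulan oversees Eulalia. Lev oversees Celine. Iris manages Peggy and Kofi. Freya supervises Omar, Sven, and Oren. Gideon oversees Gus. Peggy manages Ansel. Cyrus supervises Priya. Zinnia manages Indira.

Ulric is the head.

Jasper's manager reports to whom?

Grace

Jasper reports to Wes, and Wes reports to Grace. So Jasper's skip-level manager is Grace.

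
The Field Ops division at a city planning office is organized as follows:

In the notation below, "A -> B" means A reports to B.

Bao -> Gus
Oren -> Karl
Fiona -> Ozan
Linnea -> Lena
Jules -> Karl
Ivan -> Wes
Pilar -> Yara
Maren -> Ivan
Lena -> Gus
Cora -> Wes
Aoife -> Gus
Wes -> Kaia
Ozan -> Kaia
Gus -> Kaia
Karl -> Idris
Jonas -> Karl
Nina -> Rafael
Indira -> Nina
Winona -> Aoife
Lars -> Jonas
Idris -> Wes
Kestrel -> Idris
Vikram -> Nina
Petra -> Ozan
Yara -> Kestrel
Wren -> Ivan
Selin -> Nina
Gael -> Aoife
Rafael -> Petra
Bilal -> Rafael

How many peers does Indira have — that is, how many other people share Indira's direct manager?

Indira reports to Nina. Nina's other direct reports are Selin, Vikram — 2 peers.

2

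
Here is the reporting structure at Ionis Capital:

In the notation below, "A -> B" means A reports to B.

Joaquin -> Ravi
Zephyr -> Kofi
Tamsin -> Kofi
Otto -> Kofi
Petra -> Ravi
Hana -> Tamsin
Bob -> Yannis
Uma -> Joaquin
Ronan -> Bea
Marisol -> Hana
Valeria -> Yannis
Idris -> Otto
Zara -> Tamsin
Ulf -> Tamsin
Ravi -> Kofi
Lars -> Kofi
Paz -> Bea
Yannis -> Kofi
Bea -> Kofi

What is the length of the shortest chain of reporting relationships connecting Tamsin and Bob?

3

Tamsin is 1 level below Kofi, and Bob is 2 levels below Kofi (their lowest common manager). The shortest path runs up from Tamsin to Kofi and back down to Bob: 1 + 2 = 3 links.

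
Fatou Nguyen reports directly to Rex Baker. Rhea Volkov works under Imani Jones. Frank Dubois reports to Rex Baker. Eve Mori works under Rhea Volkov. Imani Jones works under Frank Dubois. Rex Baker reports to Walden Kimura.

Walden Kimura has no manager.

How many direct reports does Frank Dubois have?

1

Frank Dubois directly manages Imani Jones. That is 1 direct report.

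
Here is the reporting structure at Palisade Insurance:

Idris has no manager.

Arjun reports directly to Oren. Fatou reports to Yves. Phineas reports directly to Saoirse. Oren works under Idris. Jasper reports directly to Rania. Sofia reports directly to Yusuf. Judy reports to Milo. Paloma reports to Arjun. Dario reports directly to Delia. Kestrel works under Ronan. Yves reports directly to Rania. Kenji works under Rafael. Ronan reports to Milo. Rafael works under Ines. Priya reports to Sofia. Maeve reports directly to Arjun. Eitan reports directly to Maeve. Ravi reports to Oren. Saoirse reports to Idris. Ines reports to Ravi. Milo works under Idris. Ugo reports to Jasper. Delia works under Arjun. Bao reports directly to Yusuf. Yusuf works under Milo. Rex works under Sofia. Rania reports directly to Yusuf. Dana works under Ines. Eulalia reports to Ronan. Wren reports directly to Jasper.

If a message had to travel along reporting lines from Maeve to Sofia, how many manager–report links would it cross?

6

Maeve is 3 levels below Idris, and Sofia is 3 levels below Idris (their lowest common manager). The shortest path runs up from Maeve to Idris and back down to Sofia: 3 + 3 = 6 links.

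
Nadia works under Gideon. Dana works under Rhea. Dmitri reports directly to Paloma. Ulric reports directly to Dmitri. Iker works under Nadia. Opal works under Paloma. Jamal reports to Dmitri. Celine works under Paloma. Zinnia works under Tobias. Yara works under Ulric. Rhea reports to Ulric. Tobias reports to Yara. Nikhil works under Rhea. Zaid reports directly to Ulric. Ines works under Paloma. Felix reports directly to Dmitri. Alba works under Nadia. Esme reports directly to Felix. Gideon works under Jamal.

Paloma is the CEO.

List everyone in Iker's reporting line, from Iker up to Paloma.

Iker -> Nadia -> Gideon -> Jamal -> Dmitri -> Paloma

Iker reports to Nadia. Nadia reports to Gideon. Gideon reports to Jamal. Jamal reports to Dmitri. Dmitri reports to Paloma. Paloma is at the top.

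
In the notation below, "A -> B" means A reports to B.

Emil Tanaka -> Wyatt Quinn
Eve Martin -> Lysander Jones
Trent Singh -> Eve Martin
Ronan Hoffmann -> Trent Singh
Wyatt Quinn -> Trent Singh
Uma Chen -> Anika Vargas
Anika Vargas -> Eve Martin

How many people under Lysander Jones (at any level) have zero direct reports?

The people in Lysander Jones's organization with no one reporting to them are Uma Chen, Ronan Hoffmann, Emil Tanaka. That is 3.

3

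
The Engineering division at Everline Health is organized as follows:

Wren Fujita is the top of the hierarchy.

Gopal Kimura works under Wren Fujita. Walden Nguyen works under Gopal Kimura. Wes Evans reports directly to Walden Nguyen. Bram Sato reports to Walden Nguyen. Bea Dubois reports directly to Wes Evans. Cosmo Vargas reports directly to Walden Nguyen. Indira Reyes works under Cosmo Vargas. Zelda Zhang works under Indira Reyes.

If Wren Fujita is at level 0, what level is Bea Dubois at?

Chain from Bea Dubois up to Wren Fujita: Bea Dubois → Wes Evans → Walden Nguyen → Gopal Kimura → Wren Fujita. That is 4 steps up, so Bea Dubois is 4 levels below Wren Fujita.

4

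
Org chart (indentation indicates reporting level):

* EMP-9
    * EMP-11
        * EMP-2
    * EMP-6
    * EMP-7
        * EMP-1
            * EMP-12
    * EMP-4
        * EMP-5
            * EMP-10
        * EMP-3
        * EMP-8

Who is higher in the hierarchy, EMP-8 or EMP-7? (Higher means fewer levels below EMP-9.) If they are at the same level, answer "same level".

EMP-8 is 2 levels below EMP-9; EMP-7 is 1. EMP-7 is higher.

EMP-7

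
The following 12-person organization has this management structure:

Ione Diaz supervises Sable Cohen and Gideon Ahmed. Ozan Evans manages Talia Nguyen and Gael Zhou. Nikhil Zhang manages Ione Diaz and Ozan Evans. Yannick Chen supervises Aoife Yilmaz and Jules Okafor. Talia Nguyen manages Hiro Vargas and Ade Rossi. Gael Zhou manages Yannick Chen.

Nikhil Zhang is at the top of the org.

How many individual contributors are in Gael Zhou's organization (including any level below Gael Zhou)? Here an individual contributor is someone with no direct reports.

The people in Gael Zhou's organization with no one reporting to them are Aoife Yilmaz, Jules Okafor. That is 2.

2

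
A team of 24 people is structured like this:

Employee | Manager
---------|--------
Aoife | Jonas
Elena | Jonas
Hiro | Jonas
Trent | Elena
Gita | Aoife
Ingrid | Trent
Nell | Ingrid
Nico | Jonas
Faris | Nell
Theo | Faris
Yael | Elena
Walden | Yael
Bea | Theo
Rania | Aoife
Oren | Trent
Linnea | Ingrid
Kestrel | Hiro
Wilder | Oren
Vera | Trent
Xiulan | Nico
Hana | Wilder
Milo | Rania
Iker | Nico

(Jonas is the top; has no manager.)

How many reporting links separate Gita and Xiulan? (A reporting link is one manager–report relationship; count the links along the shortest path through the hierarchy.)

4

Gita is 2 levels below Jonas, and Xiulan is 2 levels below Jonas (their lowest common manager). The shortest path runs up from Gita to Jonas and back down to Xiulan: 2 + 2 = 4 links.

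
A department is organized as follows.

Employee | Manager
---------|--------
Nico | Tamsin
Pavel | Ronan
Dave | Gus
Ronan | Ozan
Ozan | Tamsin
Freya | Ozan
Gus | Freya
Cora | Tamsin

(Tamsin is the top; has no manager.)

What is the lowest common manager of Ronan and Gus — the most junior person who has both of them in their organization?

Ozan

Ronan's chain of managers is Ozan, Tamsin. Gus's chain of managers is Freya, Ozan, Tamsin. The first manager that appears in both chains is Ozan.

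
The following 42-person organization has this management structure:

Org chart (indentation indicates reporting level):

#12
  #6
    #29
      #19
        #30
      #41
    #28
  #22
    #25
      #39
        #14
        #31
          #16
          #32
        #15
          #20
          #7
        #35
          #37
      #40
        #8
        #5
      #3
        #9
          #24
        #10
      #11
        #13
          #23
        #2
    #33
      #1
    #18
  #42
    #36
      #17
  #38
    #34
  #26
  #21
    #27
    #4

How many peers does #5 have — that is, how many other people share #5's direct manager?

1

#5 reports to #40. #40's other direct reports are #8 — 1 peer.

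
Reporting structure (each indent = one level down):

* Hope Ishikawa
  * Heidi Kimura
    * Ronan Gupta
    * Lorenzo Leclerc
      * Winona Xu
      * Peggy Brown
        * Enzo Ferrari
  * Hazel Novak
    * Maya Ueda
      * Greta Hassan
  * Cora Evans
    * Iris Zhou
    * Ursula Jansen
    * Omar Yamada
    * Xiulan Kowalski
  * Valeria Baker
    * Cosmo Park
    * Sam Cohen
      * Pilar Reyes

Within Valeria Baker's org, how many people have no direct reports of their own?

2

The people in Valeria Baker's organization with no one reporting to them are Pilar Reyes, Cosmo Park. That is 2.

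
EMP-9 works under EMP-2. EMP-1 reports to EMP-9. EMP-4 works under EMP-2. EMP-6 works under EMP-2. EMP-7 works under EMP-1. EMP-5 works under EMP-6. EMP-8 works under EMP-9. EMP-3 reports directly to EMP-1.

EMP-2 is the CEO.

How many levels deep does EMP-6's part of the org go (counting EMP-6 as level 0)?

1

The longest chain under EMP-6 runs EMP-6 → EMP-5, which is 1 level below EMP-6.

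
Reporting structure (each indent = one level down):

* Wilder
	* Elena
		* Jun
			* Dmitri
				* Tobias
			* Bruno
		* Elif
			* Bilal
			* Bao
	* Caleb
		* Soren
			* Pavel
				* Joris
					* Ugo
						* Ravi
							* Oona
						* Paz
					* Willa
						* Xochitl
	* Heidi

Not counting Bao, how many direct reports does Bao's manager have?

1

Bao reports to Elif. Elif's other direct reports are Bilal — 1 peer.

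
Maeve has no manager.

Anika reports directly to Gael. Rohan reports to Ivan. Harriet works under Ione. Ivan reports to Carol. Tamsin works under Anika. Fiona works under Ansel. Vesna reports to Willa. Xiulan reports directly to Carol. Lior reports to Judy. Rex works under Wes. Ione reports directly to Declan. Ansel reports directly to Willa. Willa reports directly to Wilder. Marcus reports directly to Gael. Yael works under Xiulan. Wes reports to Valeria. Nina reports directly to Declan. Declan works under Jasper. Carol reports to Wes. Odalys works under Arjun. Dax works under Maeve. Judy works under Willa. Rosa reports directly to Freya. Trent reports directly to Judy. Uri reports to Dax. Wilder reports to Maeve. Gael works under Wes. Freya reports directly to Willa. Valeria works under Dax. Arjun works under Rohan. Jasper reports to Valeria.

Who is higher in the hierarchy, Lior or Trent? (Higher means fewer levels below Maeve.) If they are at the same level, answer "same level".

same level

Both Lior and Trent are 4 levels below Maeve.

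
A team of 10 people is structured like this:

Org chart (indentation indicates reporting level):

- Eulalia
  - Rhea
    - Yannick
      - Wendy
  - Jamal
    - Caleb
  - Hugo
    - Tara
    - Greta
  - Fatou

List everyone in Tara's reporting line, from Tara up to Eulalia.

Tara -> Hugo -> Eulalia

Tara reports to Hugo. Hugo reports to Eulalia. Eulalia is at the top.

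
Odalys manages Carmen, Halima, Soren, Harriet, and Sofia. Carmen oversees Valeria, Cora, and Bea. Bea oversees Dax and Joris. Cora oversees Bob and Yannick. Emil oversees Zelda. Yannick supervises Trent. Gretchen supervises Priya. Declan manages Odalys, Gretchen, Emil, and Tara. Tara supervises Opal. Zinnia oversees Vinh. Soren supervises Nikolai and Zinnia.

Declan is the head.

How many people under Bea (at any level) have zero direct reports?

2

The people in Bea's organization with no one reporting to them are Joris, Dax. That is 2.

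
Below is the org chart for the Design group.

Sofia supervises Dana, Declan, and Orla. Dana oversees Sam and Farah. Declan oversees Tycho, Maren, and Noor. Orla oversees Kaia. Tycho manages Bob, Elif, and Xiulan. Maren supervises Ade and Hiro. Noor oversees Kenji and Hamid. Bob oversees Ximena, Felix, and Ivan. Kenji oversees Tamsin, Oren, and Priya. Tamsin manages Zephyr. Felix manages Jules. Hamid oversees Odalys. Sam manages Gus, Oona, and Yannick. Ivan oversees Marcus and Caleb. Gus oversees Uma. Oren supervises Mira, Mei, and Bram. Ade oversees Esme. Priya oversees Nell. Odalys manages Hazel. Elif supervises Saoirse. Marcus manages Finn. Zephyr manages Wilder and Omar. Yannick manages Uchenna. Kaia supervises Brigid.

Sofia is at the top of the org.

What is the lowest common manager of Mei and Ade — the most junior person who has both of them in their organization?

Mei's chain of managers is Oren, Kenji, Noor, Declan, Sofia. Ade's chain of managers is Maren, Declan, Sofia. The first manager that appears in both chains is Declan.

Declan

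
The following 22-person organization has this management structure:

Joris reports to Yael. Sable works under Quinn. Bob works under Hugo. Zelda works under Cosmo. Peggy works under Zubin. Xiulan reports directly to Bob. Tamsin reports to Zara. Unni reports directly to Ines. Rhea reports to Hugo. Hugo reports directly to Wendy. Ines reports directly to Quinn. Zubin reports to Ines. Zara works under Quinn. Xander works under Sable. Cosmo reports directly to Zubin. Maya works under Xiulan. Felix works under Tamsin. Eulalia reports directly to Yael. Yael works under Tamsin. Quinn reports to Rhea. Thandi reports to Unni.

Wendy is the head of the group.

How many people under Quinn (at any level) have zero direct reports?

The people in Quinn's organization with no one reporting to them are Felix, Joris, Eulalia, Xander, Thandi, Peggy, Zelda. That is 7.

7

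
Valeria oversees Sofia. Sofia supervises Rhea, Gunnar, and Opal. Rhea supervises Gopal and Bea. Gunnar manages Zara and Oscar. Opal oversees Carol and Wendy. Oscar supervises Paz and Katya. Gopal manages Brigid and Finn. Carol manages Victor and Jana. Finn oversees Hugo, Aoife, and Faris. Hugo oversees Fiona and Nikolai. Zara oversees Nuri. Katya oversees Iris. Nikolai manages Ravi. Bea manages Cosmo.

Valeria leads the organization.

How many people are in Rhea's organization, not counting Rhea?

Rhea directly manages Gopal, Bea. Under Gopal: Finn, Faris, Hugo, Fiona, Nikolai, Ravi, Aoife, Brigid (8). Under Bea: Cosmo (1). So Rhea's organization is 2 direct reports plus everyone under them: 9 + 2 = 11.

11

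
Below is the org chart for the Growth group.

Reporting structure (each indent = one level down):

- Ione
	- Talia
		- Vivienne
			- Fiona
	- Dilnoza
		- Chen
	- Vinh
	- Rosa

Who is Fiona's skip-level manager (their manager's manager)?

Talia

Fiona reports to Vivienne, and Vivienne reports to Talia. So Fiona's skip-level manager is Talia.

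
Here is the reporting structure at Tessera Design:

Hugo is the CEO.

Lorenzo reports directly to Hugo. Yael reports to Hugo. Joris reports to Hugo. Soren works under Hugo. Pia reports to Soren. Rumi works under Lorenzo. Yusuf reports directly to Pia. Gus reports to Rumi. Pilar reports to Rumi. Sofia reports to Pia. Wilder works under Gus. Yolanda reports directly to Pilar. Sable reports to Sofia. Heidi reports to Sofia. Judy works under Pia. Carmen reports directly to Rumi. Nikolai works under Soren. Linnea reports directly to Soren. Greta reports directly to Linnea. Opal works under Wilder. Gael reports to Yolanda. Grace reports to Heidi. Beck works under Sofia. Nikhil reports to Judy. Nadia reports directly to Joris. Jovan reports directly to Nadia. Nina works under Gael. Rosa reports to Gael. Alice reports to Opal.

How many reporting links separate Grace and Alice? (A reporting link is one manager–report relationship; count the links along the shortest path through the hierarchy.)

Grace is 5 levels below Hugo, and Alice is 6 levels below Hugo (their lowest common manager). The shortest path runs up from Grace to Hugo and back down to Alice: 5 + 6 = 11 links.

11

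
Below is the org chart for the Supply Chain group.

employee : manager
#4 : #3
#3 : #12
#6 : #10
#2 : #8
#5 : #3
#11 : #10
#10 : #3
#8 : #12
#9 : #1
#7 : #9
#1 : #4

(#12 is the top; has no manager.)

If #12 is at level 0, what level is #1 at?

Chain from #1 up to #12: #1 → #4 → #3 → #12. That is 3 steps up, so #1 is 3 levels below #12.

3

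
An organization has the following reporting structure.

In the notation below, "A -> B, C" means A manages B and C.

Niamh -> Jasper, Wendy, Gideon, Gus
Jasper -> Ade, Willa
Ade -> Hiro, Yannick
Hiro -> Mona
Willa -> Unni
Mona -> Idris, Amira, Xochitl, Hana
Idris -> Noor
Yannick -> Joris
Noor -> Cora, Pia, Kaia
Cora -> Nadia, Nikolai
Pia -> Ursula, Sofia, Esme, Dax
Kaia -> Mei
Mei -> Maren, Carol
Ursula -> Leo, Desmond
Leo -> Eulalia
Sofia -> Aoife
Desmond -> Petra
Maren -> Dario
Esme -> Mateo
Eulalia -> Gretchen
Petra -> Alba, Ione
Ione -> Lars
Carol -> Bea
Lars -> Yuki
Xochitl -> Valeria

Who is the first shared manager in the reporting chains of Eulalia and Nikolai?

Eulalia's chain of managers is Leo, Ursula, Pia, Noor, Idris, Mona, Hiro, Ade, Jasper, Niamh. Nikolai's chain of managers is Cora, Noor, Idris, Mona, Hiro, Ade, Jasper, Niamh. The first manager that appears in both chains is Noor.

Noor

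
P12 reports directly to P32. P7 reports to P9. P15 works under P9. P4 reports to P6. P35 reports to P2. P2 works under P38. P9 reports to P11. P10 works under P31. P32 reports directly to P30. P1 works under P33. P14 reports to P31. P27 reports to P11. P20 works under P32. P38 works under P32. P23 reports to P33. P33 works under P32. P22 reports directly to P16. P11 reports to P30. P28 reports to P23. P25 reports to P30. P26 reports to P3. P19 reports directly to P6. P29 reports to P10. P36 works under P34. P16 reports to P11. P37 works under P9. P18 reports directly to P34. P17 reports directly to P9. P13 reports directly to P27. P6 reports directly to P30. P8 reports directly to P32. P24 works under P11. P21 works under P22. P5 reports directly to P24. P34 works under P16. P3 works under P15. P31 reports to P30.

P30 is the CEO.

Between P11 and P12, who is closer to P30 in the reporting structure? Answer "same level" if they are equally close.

P11 is 1 level below P30; P12 is 2. P11 is higher.

P11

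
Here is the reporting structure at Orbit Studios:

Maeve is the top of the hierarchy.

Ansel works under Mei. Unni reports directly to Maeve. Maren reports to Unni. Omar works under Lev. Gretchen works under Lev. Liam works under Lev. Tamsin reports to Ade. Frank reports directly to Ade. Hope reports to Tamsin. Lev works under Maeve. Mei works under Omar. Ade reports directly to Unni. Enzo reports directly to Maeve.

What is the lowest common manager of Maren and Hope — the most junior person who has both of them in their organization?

Unni

Maren's chain of managers is Unni, Maeve. Hope's chain of managers is Tamsin, Ade, Unni, Maeve. The first manager that appears in both chains is Unni.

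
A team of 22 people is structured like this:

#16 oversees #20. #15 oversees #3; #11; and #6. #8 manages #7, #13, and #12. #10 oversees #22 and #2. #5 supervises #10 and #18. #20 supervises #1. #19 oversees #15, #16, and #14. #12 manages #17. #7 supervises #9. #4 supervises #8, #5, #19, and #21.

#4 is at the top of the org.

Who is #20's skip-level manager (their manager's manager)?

#20 reports to #16, and #16 reports to #19. So #20's skip-level manager is #19.

#19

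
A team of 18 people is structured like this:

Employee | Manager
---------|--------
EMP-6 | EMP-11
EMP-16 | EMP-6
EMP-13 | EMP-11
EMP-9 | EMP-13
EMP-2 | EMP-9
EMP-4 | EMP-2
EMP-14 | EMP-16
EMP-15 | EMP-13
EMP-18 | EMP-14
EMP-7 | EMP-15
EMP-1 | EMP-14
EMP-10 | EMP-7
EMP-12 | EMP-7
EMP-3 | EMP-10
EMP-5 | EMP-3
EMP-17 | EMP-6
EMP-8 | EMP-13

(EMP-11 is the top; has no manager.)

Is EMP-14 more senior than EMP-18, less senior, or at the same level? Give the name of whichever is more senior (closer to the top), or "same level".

EMP-14 is 3 levels below EMP-11; EMP-18 is 4. EMP-14 is higher.

EMP-14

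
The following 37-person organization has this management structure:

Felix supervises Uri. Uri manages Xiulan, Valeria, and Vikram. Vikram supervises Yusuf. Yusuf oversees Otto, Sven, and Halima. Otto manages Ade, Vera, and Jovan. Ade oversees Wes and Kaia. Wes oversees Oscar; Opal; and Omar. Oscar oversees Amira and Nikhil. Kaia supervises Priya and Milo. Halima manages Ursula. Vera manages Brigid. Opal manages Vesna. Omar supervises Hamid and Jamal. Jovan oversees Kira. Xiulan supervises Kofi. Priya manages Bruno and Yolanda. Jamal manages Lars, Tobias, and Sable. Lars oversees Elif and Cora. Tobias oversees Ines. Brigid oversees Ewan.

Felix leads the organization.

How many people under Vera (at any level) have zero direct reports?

1

The only person in Vera's organization with no one reporting to them is Ewan. That is 1.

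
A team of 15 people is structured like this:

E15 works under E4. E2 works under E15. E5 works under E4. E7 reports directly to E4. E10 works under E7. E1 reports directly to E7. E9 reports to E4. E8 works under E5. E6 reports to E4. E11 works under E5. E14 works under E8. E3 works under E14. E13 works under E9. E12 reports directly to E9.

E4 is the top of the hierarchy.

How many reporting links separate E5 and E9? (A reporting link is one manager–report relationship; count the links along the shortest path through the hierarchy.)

2

E5 is 1 level below E4, and E9 is 1 level below E4 (their lowest common manager). The shortest path runs up from E5 to E4 and back down to E9: 1 + 1 = 2 links.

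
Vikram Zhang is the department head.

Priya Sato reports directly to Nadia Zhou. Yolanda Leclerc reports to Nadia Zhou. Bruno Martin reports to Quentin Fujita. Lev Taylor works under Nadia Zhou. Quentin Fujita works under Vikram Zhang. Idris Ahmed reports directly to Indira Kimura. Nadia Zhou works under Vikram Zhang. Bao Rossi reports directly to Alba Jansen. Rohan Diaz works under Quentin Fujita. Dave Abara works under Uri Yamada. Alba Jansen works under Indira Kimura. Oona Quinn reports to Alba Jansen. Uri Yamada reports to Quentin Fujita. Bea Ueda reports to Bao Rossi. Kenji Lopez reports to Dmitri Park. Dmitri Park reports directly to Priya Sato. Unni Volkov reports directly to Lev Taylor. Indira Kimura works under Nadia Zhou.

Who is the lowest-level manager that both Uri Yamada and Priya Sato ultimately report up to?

Vikram Zhang

Uri Yamada's chain of managers is Quentin Fujita, Vikram Zhang. Priya Sato's chain of managers is Nadia Zhou, Vikram Zhang. The first manager that appears in both chains is Vikram Zhang.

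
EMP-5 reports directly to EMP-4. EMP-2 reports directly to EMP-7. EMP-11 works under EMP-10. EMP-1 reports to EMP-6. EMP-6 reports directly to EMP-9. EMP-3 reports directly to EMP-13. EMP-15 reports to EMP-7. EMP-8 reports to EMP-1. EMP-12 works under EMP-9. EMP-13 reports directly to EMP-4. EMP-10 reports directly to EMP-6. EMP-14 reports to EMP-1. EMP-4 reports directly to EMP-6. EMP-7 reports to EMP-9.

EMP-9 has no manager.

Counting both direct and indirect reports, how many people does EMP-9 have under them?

EMP-9 directly manages EMP-6, EMP-7, EMP-12. Under EMP-6: EMP-4, EMP-5, EMP-13, EMP-3, EMP-10, EMP-11, EMP-1, EMP-14, EMP-8 (9). Under EMP-7: EMP-2, EMP-15 (2). EMP-12 has no reports. So EMP-9's organization is 3 direct reports plus everyone under them: 10 + 3 + 1 = 14.

14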